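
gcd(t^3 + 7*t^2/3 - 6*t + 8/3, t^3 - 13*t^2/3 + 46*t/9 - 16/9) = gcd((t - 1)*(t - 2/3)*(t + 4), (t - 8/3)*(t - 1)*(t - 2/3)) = t^2 - 5*t/3 + 2/3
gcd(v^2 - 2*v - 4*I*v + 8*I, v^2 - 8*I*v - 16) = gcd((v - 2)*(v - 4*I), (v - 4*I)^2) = v - 4*I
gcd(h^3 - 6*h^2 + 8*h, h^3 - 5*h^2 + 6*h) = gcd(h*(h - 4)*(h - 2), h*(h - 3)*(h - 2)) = h^2 - 2*h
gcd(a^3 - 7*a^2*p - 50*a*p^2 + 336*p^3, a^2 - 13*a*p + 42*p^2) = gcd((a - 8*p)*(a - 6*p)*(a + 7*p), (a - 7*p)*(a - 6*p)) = -a + 6*p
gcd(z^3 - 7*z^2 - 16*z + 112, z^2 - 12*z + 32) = z - 4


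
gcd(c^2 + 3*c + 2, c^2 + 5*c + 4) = c + 1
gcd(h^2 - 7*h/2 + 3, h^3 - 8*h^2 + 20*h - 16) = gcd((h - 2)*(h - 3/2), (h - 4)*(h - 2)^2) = h - 2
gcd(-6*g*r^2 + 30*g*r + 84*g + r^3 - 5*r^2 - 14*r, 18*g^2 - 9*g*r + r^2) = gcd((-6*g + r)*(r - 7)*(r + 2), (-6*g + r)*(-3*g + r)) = -6*g + r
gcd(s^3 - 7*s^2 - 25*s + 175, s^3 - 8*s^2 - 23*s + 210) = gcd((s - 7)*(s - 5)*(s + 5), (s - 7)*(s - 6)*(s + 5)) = s^2 - 2*s - 35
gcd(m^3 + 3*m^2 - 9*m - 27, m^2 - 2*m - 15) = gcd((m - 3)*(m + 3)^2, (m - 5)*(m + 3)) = m + 3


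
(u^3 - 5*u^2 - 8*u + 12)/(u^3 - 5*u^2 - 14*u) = (u^2 - 7*u + 6)/(u*(u - 7))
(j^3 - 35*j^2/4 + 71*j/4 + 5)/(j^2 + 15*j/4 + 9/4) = (4*j^3 - 35*j^2 + 71*j + 20)/(4*j^2 + 15*j + 9)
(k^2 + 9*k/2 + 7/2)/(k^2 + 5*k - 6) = (2*k^2 + 9*k + 7)/(2*(k^2 + 5*k - 6))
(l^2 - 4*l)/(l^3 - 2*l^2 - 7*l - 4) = l/(l^2 + 2*l + 1)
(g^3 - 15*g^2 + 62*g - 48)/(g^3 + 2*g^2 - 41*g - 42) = (g^2 - 9*g + 8)/(g^2 + 8*g + 7)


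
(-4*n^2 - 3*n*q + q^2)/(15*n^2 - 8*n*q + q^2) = (-4*n^2 - 3*n*q + q^2)/(15*n^2 - 8*n*q + q^2)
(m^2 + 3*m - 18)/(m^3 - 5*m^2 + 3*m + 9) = (m + 6)/(m^2 - 2*m - 3)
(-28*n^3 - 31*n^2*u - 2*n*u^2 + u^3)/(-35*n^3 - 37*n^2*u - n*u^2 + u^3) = (4*n + u)/(5*n + u)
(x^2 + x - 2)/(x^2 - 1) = (x + 2)/(x + 1)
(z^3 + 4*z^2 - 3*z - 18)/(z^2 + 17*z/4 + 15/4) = 4*(z^2 + z - 6)/(4*z + 5)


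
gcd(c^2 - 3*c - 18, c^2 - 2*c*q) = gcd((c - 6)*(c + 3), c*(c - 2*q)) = 1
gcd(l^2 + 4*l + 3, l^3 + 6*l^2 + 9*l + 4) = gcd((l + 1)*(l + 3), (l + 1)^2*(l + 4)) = l + 1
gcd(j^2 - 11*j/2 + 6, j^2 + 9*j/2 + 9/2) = 1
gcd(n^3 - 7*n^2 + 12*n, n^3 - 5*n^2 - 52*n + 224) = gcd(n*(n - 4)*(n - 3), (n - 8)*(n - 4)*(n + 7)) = n - 4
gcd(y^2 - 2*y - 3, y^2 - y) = 1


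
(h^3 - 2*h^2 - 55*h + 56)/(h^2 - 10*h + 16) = (h^2 + 6*h - 7)/(h - 2)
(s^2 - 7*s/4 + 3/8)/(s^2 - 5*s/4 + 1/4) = (s - 3/2)/(s - 1)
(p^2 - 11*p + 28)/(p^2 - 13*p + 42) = (p - 4)/(p - 6)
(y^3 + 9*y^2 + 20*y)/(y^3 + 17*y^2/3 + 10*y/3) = 3*(y + 4)/(3*y + 2)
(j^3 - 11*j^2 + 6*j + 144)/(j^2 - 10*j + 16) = (j^2 - 3*j - 18)/(j - 2)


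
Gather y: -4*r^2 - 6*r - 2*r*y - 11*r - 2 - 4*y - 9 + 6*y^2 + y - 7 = -4*r^2 - 17*r + 6*y^2 + y*(-2*r - 3) - 18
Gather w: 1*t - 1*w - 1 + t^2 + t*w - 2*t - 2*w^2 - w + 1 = t^2 - t - 2*w^2 + w*(t - 2)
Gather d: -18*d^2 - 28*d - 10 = -18*d^2 - 28*d - 10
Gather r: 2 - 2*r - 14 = -2*r - 12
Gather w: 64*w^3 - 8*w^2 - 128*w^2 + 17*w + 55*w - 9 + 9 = 64*w^3 - 136*w^2 + 72*w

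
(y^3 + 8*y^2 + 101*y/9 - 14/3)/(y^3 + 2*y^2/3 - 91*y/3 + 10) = (y + 7/3)/(y - 5)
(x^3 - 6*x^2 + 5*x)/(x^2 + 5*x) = (x^2 - 6*x + 5)/(x + 5)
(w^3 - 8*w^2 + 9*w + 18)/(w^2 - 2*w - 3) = w - 6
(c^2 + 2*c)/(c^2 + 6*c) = (c + 2)/(c + 6)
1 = 1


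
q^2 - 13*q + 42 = (q - 7)*(q - 6)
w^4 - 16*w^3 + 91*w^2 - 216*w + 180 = (w - 6)*(w - 5)*(w - 3)*(w - 2)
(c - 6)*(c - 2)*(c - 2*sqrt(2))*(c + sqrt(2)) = c^4 - 8*c^3 - sqrt(2)*c^3 + 8*c^2 + 8*sqrt(2)*c^2 - 12*sqrt(2)*c + 32*c - 48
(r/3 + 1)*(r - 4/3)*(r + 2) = r^3/3 + 11*r^2/9 - 2*r/9 - 8/3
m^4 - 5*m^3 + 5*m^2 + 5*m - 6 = (m - 3)*(m - 2)*(m - 1)*(m + 1)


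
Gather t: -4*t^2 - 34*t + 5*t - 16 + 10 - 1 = -4*t^2 - 29*t - 7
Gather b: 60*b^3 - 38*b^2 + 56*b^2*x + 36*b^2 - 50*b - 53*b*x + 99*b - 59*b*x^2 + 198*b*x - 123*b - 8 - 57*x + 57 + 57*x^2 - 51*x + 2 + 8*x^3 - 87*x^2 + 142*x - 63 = 60*b^3 + b^2*(56*x - 2) + b*(-59*x^2 + 145*x - 74) + 8*x^3 - 30*x^2 + 34*x - 12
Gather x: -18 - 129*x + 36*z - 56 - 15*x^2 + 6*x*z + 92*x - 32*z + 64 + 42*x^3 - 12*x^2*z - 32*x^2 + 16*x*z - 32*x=42*x^3 + x^2*(-12*z - 47) + x*(22*z - 69) + 4*z - 10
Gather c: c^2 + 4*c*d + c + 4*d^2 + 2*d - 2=c^2 + c*(4*d + 1) + 4*d^2 + 2*d - 2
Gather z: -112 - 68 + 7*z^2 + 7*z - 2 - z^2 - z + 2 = 6*z^2 + 6*z - 180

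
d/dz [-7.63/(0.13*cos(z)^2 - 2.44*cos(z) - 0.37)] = (18.6172 - 1.9838*cos(z))*sin(z)/(-0.13*cos(z)^2 + 2.44*cos(z) + 0.37)^2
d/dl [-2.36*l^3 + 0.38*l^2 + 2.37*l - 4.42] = -7.08*l^2 + 0.76*l + 2.37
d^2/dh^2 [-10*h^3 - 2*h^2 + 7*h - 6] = -60*h - 4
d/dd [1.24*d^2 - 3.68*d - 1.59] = 2.48*d - 3.68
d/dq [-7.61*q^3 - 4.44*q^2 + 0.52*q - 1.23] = -22.83*q^2 - 8.88*q + 0.52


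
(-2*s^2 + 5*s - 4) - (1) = -2*s^2 + 5*s - 5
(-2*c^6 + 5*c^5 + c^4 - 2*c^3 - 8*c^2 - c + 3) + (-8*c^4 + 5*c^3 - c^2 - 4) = -2*c^6 + 5*c^5 - 7*c^4 + 3*c^3 - 9*c^2 - c - 1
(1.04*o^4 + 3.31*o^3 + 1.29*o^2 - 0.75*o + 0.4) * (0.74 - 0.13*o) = -0.1352*o^5 + 0.3393*o^4 + 2.2817*o^3 + 1.0521*o^2 - 0.607*o + 0.296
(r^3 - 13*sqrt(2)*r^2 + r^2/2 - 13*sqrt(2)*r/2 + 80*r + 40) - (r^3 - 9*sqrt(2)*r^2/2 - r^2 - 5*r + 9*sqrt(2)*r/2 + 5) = -17*sqrt(2)*r^2/2 + 3*r^2/2 - 11*sqrt(2)*r + 85*r + 35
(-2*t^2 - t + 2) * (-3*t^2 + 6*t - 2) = 6*t^4 - 9*t^3 - 8*t^2 + 14*t - 4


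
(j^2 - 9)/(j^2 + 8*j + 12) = (j^2 - 9)/(j^2 + 8*j + 12)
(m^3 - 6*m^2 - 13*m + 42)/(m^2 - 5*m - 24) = (m^2 - 9*m + 14)/(m - 8)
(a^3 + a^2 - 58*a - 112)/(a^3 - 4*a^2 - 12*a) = (a^2 - a - 56)/(a*(a - 6))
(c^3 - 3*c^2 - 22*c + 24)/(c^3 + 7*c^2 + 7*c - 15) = (c^2 - 2*c - 24)/(c^2 + 8*c + 15)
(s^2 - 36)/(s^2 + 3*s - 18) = (s - 6)/(s - 3)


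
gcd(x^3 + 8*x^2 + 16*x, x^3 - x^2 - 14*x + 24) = x + 4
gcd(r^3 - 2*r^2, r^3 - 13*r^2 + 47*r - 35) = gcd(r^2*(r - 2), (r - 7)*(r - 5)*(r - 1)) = 1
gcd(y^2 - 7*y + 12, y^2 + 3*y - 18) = y - 3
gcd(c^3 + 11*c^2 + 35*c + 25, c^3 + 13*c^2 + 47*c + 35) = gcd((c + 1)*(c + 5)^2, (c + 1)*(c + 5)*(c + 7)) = c^2 + 6*c + 5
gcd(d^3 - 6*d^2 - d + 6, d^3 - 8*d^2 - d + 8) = d^2 - 1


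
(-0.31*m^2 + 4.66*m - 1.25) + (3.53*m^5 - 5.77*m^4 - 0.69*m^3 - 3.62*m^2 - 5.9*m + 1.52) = 3.53*m^5 - 5.77*m^4 - 0.69*m^3 - 3.93*m^2 - 1.24*m + 0.27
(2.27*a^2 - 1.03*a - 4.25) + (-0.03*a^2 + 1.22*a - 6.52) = 2.24*a^2 + 0.19*a - 10.77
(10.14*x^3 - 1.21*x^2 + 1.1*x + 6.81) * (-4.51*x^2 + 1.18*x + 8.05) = -45.7314*x^5 + 17.4223*x^4 + 75.2382*x^3 - 39.1556*x^2 + 16.8908*x + 54.8205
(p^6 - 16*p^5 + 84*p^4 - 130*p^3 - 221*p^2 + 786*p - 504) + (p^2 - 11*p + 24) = p^6 - 16*p^5 + 84*p^4 - 130*p^3 - 220*p^2 + 775*p - 480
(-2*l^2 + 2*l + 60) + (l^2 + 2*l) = -l^2 + 4*l + 60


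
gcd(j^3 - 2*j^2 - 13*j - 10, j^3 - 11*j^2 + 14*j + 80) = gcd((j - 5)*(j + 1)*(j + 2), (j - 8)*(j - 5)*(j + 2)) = j^2 - 3*j - 10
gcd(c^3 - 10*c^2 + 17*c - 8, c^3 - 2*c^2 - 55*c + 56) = c^2 - 9*c + 8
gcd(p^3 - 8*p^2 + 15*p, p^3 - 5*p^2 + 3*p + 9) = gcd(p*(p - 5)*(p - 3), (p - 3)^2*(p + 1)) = p - 3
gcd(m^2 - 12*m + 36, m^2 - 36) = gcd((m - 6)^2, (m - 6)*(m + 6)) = m - 6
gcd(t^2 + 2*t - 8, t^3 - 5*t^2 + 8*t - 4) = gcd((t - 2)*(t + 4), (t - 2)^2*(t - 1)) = t - 2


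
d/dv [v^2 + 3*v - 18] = 2*v + 3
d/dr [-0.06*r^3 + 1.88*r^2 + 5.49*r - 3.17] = -0.18*r^2 + 3.76*r + 5.49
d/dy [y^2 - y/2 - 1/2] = 2*y - 1/2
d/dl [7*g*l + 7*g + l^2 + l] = 7*g + 2*l + 1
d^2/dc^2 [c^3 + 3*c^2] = 6*c + 6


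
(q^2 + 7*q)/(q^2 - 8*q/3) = 3*(q + 7)/(3*q - 8)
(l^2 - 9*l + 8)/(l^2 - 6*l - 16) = (l - 1)/(l + 2)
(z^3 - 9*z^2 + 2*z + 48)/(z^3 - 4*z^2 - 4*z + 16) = (z^2 - 11*z + 24)/(z^2 - 6*z + 8)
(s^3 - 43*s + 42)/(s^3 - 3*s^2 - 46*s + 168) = (s - 1)/(s - 4)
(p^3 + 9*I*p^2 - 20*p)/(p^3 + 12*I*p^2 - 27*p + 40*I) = p*(p + 4*I)/(p^2 + 7*I*p + 8)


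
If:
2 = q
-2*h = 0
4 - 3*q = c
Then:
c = -2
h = 0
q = 2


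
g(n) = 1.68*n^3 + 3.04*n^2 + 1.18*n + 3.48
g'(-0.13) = 0.47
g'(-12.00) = 653.98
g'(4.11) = 111.30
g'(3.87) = 100.19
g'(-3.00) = 28.30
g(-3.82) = -50.31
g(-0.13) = 3.37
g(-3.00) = -18.06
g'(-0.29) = -0.16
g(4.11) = 176.32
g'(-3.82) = 51.50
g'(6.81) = 276.32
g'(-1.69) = 5.30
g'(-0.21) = 0.13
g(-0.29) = 3.35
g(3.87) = 150.95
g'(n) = 5.04*n^2 + 6.08*n + 1.18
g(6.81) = 683.08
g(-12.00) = -2475.96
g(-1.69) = 2.06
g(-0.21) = 3.35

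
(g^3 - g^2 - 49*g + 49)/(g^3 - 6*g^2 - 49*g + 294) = (g - 1)/(g - 6)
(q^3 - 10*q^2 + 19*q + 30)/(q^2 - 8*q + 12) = (q^2 - 4*q - 5)/(q - 2)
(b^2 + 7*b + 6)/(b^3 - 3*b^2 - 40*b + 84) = (b + 1)/(b^2 - 9*b + 14)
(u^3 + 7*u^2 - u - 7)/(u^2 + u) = u + 6 - 7/u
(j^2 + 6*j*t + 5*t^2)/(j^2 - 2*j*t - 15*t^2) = (-j^2 - 6*j*t - 5*t^2)/(-j^2 + 2*j*t + 15*t^2)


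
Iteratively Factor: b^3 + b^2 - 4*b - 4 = (b + 1)*(b^2 - 4) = (b + 1)*(b + 2)*(b - 2)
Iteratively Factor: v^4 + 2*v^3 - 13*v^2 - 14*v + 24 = (v - 1)*(v^3 + 3*v^2 - 10*v - 24) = (v - 1)*(v + 4)*(v^2 - v - 6) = (v - 3)*(v - 1)*(v + 4)*(v + 2)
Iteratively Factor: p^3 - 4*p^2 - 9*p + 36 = (p - 3)*(p^2 - p - 12) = (p - 3)*(p + 3)*(p - 4)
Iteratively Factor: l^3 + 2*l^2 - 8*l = (l - 2)*(l^2 + 4*l) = l*(l - 2)*(l + 4)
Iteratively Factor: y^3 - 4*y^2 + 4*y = (y - 2)*(y^2 - 2*y) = (y - 2)^2*(y)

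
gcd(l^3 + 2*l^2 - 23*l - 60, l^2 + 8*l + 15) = l + 3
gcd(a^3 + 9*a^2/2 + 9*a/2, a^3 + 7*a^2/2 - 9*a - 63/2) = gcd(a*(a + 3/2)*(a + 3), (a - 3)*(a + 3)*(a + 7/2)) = a + 3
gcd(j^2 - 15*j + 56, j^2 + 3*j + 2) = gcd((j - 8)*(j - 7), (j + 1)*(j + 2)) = 1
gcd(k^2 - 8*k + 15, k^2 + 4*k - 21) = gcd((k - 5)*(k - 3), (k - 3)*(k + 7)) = k - 3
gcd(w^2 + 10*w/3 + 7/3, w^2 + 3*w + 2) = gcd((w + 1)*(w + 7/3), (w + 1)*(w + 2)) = w + 1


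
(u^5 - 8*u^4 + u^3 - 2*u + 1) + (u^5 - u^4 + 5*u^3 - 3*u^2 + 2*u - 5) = 2*u^5 - 9*u^4 + 6*u^3 - 3*u^2 - 4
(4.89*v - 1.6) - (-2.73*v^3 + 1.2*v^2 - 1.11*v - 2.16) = 2.73*v^3 - 1.2*v^2 + 6.0*v + 0.56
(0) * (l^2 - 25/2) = 0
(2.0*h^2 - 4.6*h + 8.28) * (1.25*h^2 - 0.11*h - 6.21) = 2.5*h^4 - 5.97*h^3 - 1.564*h^2 + 27.6552*h - 51.4188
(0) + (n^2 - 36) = n^2 - 36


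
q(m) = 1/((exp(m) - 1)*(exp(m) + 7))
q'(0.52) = -0.45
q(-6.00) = -0.14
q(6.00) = 0.00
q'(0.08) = -19.52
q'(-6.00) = 0.00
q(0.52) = 0.17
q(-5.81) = -0.14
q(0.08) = 1.49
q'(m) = -exp(m)/((exp(m) - 1)*(exp(m) + 7)^2) - exp(m)/((exp(m) - 1)^2*(exp(m) + 7)) = 2*(-exp(m) - 3)*exp(m)/(exp(4*m) + 12*exp(3*m) + 22*exp(2*m) - 84*exp(m) + 49)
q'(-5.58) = -0.00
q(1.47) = 0.03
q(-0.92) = -0.22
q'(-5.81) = -0.00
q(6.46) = 0.00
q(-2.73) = -0.15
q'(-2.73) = -0.01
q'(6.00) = 0.00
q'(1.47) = -0.04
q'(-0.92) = -0.14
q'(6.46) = -0.00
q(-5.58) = -0.14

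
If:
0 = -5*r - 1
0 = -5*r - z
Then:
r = -1/5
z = 1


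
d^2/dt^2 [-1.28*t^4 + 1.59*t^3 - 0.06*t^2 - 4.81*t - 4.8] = -15.36*t^2 + 9.54*t - 0.12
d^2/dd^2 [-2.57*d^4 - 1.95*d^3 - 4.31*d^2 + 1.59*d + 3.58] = -30.84*d^2 - 11.7*d - 8.62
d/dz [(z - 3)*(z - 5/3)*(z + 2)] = 3*z^2 - 16*z/3 - 13/3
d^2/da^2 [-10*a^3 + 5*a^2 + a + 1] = 10 - 60*a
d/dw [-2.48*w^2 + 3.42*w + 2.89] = 3.42 - 4.96*w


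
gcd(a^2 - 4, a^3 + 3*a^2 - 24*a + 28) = a - 2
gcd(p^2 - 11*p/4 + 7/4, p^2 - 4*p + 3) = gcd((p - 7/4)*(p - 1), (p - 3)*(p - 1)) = p - 1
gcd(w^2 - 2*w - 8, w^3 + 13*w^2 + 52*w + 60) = w + 2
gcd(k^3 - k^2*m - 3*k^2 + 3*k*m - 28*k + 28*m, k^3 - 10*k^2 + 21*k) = k - 7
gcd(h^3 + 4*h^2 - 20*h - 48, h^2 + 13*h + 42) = h + 6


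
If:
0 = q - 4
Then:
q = 4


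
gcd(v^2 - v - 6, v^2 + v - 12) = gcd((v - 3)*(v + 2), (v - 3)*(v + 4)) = v - 3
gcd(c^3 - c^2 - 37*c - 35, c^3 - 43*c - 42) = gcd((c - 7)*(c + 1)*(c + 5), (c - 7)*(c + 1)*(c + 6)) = c^2 - 6*c - 7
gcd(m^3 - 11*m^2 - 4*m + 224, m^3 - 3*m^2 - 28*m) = m^2 - 3*m - 28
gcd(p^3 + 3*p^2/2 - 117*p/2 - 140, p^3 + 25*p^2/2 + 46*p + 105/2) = p^2 + 19*p/2 + 35/2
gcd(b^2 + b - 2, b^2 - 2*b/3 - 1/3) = b - 1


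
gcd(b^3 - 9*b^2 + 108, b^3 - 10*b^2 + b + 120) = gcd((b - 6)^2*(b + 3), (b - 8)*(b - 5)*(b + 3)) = b + 3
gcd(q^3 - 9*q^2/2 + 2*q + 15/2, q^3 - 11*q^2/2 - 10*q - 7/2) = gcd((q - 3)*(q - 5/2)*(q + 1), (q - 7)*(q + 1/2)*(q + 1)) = q + 1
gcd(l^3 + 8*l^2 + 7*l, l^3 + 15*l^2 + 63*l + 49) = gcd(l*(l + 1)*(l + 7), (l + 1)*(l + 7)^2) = l^2 + 8*l + 7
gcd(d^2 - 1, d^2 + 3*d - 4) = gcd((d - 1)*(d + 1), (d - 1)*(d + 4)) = d - 1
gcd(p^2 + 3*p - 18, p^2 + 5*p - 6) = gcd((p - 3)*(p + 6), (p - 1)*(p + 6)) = p + 6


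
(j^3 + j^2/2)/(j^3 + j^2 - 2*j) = j*(2*j + 1)/(2*(j^2 + j - 2))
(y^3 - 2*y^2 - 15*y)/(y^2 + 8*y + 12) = y*(y^2 - 2*y - 15)/(y^2 + 8*y + 12)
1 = 1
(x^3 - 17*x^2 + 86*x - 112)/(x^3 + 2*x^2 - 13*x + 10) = (x^2 - 15*x + 56)/(x^2 + 4*x - 5)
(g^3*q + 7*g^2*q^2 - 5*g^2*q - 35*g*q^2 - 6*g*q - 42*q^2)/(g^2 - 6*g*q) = q*(g^3 + 7*g^2*q - 5*g^2 - 35*g*q - 6*g - 42*q)/(g*(g - 6*q))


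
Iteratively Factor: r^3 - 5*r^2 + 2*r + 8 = (r + 1)*(r^2 - 6*r + 8) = (r - 4)*(r + 1)*(r - 2)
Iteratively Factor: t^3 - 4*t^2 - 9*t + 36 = (t + 3)*(t^2 - 7*t + 12) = (t - 3)*(t + 3)*(t - 4)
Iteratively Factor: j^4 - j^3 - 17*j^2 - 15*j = (j + 3)*(j^3 - 4*j^2 - 5*j) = (j + 1)*(j + 3)*(j^2 - 5*j) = (j - 5)*(j + 1)*(j + 3)*(j)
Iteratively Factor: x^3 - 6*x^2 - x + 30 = (x - 5)*(x^2 - x - 6) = (x - 5)*(x - 3)*(x + 2)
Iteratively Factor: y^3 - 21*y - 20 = (y + 1)*(y^2 - y - 20) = (y + 1)*(y + 4)*(y - 5)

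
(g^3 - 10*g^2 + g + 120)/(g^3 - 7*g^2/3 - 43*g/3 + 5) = 3*(g - 8)/(3*g - 1)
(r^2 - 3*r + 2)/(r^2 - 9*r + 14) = (r - 1)/(r - 7)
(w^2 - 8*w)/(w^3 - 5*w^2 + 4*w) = (w - 8)/(w^2 - 5*w + 4)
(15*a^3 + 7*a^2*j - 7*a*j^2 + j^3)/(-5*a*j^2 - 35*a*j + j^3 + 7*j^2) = (-3*a^2 - 2*a*j + j^2)/(j*(j + 7))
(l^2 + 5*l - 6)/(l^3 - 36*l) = (l - 1)/(l*(l - 6))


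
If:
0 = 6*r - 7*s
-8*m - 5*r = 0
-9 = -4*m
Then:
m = 9/4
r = -18/5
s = -108/35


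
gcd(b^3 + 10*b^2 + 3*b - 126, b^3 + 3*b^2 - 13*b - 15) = b - 3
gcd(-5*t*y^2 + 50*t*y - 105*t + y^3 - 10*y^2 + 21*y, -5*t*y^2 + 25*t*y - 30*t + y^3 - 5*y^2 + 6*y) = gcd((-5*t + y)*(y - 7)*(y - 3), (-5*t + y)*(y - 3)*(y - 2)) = -5*t*y + 15*t + y^2 - 3*y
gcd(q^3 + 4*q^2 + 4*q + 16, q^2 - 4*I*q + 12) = q + 2*I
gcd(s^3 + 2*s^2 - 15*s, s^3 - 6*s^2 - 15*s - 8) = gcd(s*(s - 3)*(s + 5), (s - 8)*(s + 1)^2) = 1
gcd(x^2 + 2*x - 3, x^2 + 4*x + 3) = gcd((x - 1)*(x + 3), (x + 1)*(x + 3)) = x + 3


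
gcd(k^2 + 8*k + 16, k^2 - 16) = k + 4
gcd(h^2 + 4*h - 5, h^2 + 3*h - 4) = h - 1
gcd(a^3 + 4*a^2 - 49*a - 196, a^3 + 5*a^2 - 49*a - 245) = a^2 - 49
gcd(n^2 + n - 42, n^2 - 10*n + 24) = n - 6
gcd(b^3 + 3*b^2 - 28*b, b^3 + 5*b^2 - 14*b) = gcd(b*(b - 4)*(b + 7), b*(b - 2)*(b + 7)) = b^2 + 7*b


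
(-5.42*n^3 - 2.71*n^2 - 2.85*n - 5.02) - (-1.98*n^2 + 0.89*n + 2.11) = -5.42*n^3 - 0.73*n^2 - 3.74*n - 7.13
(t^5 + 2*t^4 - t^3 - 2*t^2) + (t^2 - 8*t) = t^5 + 2*t^4 - t^3 - t^2 - 8*t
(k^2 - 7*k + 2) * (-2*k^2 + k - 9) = -2*k^4 + 15*k^3 - 20*k^2 + 65*k - 18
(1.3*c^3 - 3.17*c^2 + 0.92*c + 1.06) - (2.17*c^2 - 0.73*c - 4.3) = 1.3*c^3 - 5.34*c^2 + 1.65*c + 5.36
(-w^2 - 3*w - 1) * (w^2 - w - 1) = -w^4 - 2*w^3 + 3*w^2 + 4*w + 1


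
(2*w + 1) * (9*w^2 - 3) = 18*w^3 + 9*w^2 - 6*w - 3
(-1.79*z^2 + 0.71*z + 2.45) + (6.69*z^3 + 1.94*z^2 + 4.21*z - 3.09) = 6.69*z^3 + 0.15*z^2 + 4.92*z - 0.64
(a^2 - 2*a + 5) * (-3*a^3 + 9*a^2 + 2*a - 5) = -3*a^5 + 15*a^4 - 31*a^3 + 36*a^2 + 20*a - 25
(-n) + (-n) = -2*n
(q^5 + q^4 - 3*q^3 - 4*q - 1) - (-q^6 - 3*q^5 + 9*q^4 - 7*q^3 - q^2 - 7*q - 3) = q^6 + 4*q^5 - 8*q^4 + 4*q^3 + q^2 + 3*q + 2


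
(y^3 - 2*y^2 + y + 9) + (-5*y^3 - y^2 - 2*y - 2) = -4*y^3 - 3*y^2 - y + 7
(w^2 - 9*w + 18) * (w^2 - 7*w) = w^4 - 16*w^3 + 81*w^2 - 126*w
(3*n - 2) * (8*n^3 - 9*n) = 24*n^4 - 16*n^3 - 27*n^2 + 18*n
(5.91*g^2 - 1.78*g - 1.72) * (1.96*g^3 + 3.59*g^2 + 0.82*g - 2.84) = 11.5836*g^5 + 17.7281*g^4 - 4.9152*g^3 - 24.4188*g^2 + 3.6448*g + 4.8848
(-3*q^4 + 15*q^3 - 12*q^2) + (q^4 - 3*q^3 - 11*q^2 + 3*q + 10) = -2*q^4 + 12*q^3 - 23*q^2 + 3*q + 10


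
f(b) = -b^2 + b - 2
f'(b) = 1 - 2*b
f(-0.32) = -2.42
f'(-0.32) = 1.64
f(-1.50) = -5.75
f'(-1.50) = 4.00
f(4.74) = -19.73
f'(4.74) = -8.48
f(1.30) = -2.39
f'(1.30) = -1.60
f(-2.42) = -10.28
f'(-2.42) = 5.84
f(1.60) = -2.96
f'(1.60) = -2.20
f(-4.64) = -28.17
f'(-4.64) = 10.28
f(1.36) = -2.49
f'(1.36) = -1.72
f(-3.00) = -14.00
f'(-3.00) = 7.00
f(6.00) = -32.00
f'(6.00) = -11.00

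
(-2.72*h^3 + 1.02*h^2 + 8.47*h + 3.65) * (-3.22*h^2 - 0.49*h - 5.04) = 8.7584*h^5 - 1.9516*h^4 - 14.0644*h^3 - 21.0441*h^2 - 44.4773*h - 18.396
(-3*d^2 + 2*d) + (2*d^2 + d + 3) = -d^2 + 3*d + 3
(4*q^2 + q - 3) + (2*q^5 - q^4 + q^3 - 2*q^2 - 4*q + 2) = 2*q^5 - q^4 + q^3 + 2*q^2 - 3*q - 1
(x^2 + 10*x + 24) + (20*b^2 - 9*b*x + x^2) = 20*b^2 - 9*b*x + 2*x^2 + 10*x + 24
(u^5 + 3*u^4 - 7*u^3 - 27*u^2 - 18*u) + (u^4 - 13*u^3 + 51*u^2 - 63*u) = u^5 + 4*u^4 - 20*u^3 + 24*u^2 - 81*u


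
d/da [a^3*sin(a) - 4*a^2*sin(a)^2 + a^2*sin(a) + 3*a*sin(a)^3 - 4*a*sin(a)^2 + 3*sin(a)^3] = a^3*cos(a) + 3*a^2*sin(a) - 4*a^2*sin(2*a) + a^2*cos(a) + 9*a*sin(a)^2*cos(a) - 8*a*sin(a)^2 + 2*a*sin(a) - 4*a*sin(2*a) + 3*sin(a)^3 + 9*sin(a)^2*cos(a) - 4*sin(a)^2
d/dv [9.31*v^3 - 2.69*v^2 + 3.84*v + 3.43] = 27.93*v^2 - 5.38*v + 3.84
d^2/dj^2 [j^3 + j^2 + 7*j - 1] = 6*j + 2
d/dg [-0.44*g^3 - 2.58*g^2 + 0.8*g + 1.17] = -1.32*g^2 - 5.16*g + 0.8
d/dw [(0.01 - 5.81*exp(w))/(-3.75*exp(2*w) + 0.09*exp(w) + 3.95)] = (-21.7875*exp(2*w) + 0.075*exp(w) - 22.9504)*exp(w)/(14.0625*exp(4*w) - 0.675*exp(3*w) - 29.6169*exp(2*w) + 0.711*exp(w) + 15.6025)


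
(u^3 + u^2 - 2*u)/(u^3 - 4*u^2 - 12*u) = (u - 1)/(u - 6)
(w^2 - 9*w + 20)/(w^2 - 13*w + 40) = (w - 4)/(w - 8)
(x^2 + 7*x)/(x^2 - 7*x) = (x + 7)/(x - 7)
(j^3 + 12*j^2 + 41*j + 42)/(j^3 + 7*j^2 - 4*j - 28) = (j + 3)/(j - 2)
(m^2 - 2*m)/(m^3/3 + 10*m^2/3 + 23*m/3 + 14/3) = 3*m*(m - 2)/(m^3 + 10*m^2 + 23*m + 14)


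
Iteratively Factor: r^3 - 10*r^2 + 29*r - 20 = (r - 4)*(r^2 - 6*r + 5) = (r - 4)*(r - 1)*(r - 5)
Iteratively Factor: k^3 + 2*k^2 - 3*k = (k + 3)*(k^2 - k) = k*(k + 3)*(k - 1)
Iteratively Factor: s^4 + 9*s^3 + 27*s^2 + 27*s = (s)*(s^3 + 9*s^2 + 27*s + 27) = s*(s + 3)*(s^2 + 6*s + 9) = s*(s + 3)^2*(s + 3)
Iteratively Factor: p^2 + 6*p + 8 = (p + 4)*(p + 2)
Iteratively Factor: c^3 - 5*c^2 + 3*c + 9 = (c - 3)*(c^2 - 2*c - 3) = (c - 3)*(c + 1)*(c - 3)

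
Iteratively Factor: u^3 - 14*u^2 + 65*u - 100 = (u - 5)*(u^2 - 9*u + 20) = (u - 5)^2*(u - 4)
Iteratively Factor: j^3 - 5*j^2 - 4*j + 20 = (j - 5)*(j^2 - 4) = (j - 5)*(j - 2)*(j + 2)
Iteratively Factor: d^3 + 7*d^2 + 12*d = (d)*(d^2 + 7*d + 12) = d*(d + 3)*(d + 4)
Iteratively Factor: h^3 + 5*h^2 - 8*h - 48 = (h - 3)*(h^2 + 8*h + 16) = (h - 3)*(h + 4)*(h + 4)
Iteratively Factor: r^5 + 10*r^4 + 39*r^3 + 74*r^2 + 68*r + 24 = (r + 1)*(r^4 + 9*r^3 + 30*r^2 + 44*r + 24) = (r + 1)*(r + 3)*(r^3 + 6*r^2 + 12*r + 8) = (r + 1)*(r + 2)*(r + 3)*(r^2 + 4*r + 4) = (r + 1)*(r + 2)^2*(r + 3)*(r + 2)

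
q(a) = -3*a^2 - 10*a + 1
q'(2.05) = -22.30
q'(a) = -6*a - 10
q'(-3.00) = 8.00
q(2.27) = -37.16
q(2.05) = -32.11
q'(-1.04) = -3.76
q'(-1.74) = 0.44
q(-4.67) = -17.73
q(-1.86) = 9.22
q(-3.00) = 4.00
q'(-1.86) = 1.16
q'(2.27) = -23.62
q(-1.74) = 9.32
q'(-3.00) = 8.00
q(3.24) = -62.89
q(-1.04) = 8.16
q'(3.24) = -29.44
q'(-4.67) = 18.02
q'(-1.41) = -1.54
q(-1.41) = 9.14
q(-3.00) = 4.00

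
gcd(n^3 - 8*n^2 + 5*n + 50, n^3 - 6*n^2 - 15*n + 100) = n^2 - 10*n + 25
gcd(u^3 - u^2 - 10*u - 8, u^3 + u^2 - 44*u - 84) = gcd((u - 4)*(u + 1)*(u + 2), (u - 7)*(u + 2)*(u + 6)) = u + 2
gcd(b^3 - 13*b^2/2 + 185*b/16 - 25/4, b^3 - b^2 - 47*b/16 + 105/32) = b - 5/4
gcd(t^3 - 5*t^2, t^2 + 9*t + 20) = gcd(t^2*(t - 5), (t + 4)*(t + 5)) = 1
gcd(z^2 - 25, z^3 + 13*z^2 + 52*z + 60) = z + 5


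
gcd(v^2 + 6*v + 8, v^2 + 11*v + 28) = v + 4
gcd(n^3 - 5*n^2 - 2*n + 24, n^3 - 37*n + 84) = n^2 - 7*n + 12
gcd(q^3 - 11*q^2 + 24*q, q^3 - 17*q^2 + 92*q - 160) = q - 8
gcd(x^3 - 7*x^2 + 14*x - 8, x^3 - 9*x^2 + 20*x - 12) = x^2 - 3*x + 2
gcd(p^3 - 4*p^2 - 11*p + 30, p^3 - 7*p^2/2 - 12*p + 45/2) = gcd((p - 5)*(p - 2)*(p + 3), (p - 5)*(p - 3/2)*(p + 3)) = p^2 - 2*p - 15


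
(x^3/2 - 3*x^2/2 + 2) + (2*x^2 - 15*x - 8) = x^3/2 + x^2/2 - 15*x - 6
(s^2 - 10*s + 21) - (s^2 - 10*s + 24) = -3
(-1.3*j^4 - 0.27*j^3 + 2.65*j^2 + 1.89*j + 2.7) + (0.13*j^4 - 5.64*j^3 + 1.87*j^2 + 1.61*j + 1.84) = -1.17*j^4 - 5.91*j^3 + 4.52*j^2 + 3.5*j + 4.54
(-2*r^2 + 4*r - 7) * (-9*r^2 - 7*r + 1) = 18*r^4 - 22*r^3 + 33*r^2 + 53*r - 7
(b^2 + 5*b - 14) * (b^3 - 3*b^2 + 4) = b^5 + 2*b^4 - 29*b^3 + 46*b^2 + 20*b - 56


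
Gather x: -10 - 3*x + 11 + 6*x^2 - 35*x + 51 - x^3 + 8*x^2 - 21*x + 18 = -x^3 + 14*x^2 - 59*x + 70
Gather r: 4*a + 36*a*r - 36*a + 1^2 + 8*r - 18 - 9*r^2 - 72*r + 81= -32*a - 9*r^2 + r*(36*a - 64) + 64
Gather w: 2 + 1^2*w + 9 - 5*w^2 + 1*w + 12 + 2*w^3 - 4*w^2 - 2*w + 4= 2*w^3 - 9*w^2 + 27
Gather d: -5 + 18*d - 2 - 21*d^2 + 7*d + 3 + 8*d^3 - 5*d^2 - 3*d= 8*d^3 - 26*d^2 + 22*d - 4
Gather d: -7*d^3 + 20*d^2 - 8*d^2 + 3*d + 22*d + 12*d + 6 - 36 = -7*d^3 + 12*d^2 + 37*d - 30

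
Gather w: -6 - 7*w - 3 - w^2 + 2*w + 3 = -w^2 - 5*w - 6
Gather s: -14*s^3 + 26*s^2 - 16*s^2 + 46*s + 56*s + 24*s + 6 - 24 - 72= -14*s^3 + 10*s^2 + 126*s - 90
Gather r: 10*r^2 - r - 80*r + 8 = 10*r^2 - 81*r + 8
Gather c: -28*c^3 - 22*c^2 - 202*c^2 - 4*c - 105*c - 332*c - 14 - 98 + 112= -28*c^3 - 224*c^2 - 441*c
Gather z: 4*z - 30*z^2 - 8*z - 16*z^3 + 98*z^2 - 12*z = -16*z^3 + 68*z^2 - 16*z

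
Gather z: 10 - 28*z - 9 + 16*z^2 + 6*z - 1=16*z^2 - 22*z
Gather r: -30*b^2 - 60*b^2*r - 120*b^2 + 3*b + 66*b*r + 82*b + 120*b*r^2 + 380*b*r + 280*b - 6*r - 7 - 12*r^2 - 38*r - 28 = -150*b^2 + 365*b + r^2*(120*b - 12) + r*(-60*b^2 + 446*b - 44) - 35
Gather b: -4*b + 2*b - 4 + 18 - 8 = 6 - 2*b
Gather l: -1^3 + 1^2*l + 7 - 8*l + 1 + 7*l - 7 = 0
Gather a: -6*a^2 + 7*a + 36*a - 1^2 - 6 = -6*a^2 + 43*a - 7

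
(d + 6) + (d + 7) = 2*d + 13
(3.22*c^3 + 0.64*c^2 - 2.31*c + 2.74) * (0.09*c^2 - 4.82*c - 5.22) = 0.2898*c^5 - 15.4628*c^4 - 20.1011*c^3 + 8.04*c^2 - 1.1486*c - 14.3028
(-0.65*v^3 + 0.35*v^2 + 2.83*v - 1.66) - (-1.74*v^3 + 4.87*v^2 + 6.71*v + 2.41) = 1.09*v^3 - 4.52*v^2 - 3.88*v - 4.07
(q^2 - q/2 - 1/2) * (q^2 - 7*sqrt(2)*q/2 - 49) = q^4 - 7*sqrt(2)*q^3/2 - q^3/2 - 99*q^2/2 + 7*sqrt(2)*q^2/4 + 7*sqrt(2)*q/4 + 49*q/2 + 49/2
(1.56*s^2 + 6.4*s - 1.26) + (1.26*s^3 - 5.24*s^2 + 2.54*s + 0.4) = 1.26*s^3 - 3.68*s^2 + 8.94*s - 0.86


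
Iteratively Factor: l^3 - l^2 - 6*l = (l - 3)*(l^2 + 2*l) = (l - 3)*(l + 2)*(l)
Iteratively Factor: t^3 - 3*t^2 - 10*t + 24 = (t - 2)*(t^2 - t - 12) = (t - 4)*(t - 2)*(t + 3)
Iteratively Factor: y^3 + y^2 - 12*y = (y - 3)*(y^2 + 4*y) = (y - 3)*(y + 4)*(y)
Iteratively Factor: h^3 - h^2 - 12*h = (h + 3)*(h^2 - 4*h) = h*(h + 3)*(h - 4)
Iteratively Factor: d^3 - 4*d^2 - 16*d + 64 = (d - 4)*(d^2 - 16) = (d - 4)*(d + 4)*(d - 4)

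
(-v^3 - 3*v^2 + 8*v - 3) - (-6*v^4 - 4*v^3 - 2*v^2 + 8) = 6*v^4 + 3*v^3 - v^2 + 8*v - 11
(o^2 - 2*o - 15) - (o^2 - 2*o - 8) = -7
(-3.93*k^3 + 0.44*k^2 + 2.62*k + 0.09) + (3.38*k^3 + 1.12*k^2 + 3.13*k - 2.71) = -0.55*k^3 + 1.56*k^2 + 5.75*k - 2.62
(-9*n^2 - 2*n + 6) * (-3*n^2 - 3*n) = 27*n^4 + 33*n^3 - 12*n^2 - 18*n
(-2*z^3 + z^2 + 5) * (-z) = 2*z^4 - z^3 - 5*z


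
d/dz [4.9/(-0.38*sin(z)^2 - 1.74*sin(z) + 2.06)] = (3.724*sin(z) + 8.526)*cos(z)/(0.38*sin(z)^2 + 1.74*sin(z) - 2.06)^2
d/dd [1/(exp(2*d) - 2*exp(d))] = 2*(1 - exp(d))*exp(-d)/(exp(d) - 2)^2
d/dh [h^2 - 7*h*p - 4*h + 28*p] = 2*h - 7*p - 4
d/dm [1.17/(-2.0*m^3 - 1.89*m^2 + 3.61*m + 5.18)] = (7.02*m^2 + 4.4226*m - 4.2237)/(2.0*m^3 + 1.89*m^2 - 3.61*m - 5.18)^2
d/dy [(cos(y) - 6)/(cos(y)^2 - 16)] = (cos(y)^2 - 12*cos(y) + 16)*sin(y)/(cos(y)^2 - 16)^2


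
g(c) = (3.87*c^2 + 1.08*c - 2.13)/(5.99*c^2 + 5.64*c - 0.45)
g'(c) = (-11.98*c - 5.64)*(3.87*c^2 + 1.08*c - 2.13)/(5.99*c^2 + 5.64*c - 0.45)^2 + (7.74*c + 1.08)/(5.99*c^2 + 5.64*c - 0.45)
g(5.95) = 0.58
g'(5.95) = 0.01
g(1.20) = 0.32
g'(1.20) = 0.27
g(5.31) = 0.57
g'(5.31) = 0.01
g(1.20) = 0.32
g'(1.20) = 0.27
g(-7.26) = 0.71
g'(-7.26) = 0.01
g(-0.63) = 0.78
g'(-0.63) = 1.42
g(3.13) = 0.52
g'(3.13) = 0.04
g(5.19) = 0.57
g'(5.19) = 0.01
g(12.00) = 0.61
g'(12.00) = 0.00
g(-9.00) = 0.70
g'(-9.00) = 0.01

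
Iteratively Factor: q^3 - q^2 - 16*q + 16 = (q - 1)*(q^2 - 16) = (q - 1)*(q + 4)*(q - 4)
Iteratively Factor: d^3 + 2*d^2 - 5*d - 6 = (d + 1)*(d^2 + d - 6) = (d + 1)*(d + 3)*(d - 2)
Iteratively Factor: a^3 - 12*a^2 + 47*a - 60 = (a - 5)*(a^2 - 7*a + 12) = (a - 5)*(a - 3)*(a - 4)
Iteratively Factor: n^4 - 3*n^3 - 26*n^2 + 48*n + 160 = (n - 4)*(n^3 + n^2 - 22*n - 40) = (n - 5)*(n - 4)*(n^2 + 6*n + 8) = (n - 5)*(n - 4)*(n + 2)*(n + 4)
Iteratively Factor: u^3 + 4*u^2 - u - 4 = (u + 4)*(u^2 - 1) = (u + 1)*(u + 4)*(u - 1)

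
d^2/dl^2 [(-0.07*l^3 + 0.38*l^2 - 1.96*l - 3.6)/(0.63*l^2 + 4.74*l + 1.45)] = (-5.55111512312578e-17*l^5 + 4.9960036108132e-16*l^4 - 6.842934*l^3 - 13.54248*l^2 - 54.64221*l - 126.64946)/(0.250047*l^6 + 5.643918*l^5 + 44.190279*l^4 + 132.476364*l^3 + 101.707785*l^2 + 29.89755*l + 3.048625)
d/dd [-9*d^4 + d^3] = d^2*(3 - 36*d)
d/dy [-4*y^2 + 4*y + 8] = 4 - 8*y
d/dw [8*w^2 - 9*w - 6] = 16*w - 9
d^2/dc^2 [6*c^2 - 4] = 12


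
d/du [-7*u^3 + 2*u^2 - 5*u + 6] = -21*u^2 + 4*u - 5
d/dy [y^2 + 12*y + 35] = 2*y + 12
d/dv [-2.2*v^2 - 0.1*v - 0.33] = -4.4*v - 0.1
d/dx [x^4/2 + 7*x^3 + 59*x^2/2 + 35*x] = 2*x^3 + 21*x^2 + 59*x + 35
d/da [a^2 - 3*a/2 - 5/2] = 2*a - 3/2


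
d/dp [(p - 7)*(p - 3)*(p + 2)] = 3*p^2 - 16*p + 1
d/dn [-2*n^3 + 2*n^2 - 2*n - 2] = -6*n^2 + 4*n - 2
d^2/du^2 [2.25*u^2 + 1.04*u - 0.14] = 4.50000000000000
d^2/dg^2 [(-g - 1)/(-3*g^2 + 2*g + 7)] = 2*((-9*g - 1)*(-3*g^2 + 2*g + 7) - 4*(g + 1)*(3*g - 1)^2)/(-3*g^2 + 2*g + 7)^3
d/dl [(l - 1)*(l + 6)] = 2*l + 5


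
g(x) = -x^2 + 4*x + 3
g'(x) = 4 - 2*x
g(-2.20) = -10.64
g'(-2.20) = 8.40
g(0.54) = 4.87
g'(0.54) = 2.92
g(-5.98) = -56.68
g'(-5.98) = 15.96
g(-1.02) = -2.12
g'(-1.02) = 6.04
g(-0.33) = 1.57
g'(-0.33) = 4.66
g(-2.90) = -17.01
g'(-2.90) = 9.80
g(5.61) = -6.03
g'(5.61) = -7.22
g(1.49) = 6.74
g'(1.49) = 1.02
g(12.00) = -93.00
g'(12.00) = -20.00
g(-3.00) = -18.00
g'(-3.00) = 10.00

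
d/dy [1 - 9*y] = -9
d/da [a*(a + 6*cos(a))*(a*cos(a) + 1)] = -a^3*sin(a) - 6*a^2*sin(2*a) + 3*a^2*cos(a) - 6*a*sin(a) + 6*a*cos(2*a) + 8*a + 6*cos(a)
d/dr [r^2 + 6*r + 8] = 2*r + 6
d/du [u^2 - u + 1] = 2*u - 1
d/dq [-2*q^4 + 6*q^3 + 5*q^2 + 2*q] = -8*q^3 + 18*q^2 + 10*q + 2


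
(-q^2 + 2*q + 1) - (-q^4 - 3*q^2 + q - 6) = q^4 + 2*q^2 + q + 7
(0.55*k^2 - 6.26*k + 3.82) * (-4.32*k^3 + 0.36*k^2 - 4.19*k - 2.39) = -2.376*k^5 + 27.2412*k^4 - 21.0605*k^3 + 26.2901*k^2 - 1.0444*k - 9.1298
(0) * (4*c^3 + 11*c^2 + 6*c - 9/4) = 0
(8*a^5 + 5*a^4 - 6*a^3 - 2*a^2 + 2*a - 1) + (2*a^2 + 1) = 8*a^5 + 5*a^4 - 6*a^3 + 2*a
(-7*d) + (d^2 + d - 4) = d^2 - 6*d - 4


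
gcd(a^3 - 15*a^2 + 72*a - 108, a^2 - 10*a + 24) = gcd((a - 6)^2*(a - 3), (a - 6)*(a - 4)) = a - 6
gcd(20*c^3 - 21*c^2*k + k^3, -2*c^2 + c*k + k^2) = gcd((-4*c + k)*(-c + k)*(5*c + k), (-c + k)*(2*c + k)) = c - k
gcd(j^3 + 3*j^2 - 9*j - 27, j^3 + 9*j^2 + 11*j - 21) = j + 3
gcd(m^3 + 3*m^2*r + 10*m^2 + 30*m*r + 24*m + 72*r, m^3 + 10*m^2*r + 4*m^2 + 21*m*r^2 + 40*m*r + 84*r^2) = m^2 + 3*m*r + 4*m + 12*r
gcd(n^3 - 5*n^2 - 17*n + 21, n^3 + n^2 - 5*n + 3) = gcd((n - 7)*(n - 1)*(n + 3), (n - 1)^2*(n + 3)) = n^2 + 2*n - 3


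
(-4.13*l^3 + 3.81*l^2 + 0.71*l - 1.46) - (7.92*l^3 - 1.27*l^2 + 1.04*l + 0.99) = -12.05*l^3 + 5.08*l^2 - 0.33*l - 2.45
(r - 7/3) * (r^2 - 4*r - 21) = r^3 - 19*r^2/3 - 35*r/3 + 49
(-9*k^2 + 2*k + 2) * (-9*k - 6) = 81*k^3 + 36*k^2 - 30*k - 12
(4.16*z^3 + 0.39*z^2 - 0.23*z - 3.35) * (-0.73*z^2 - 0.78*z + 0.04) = -3.0368*z^5 - 3.5295*z^4 + 0.0301*z^3 + 2.6405*z^2 + 2.6038*z - 0.134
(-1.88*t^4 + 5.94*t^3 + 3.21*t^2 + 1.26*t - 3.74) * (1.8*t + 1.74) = -3.384*t^5 + 7.4208*t^4 + 16.1136*t^3 + 7.8534*t^2 - 4.5396*t - 6.5076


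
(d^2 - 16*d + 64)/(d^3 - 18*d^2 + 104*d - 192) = (d - 8)/(d^2 - 10*d + 24)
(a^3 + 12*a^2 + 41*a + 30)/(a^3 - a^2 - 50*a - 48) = (a + 5)/(a - 8)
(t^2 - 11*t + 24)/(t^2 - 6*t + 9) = (t - 8)/(t - 3)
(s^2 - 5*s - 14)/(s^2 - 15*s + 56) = (s + 2)/(s - 8)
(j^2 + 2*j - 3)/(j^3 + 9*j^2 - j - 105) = (j^2 + 2*j - 3)/(j^3 + 9*j^2 - j - 105)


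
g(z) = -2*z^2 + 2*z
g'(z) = 2 - 4*z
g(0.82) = 0.30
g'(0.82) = -1.28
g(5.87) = -57.17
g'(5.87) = -21.48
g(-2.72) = -20.24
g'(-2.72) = 12.88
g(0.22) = 0.34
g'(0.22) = 1.12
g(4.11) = -25.56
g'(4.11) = -14.44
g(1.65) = -2.14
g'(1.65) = -4.60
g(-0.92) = -3.53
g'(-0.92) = 5.68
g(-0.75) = -2.62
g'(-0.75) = 5.00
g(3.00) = -12.00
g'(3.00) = -10.00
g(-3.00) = -24.00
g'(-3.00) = 14.00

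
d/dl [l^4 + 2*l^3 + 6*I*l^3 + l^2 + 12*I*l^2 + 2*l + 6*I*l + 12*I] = 4*l^3 + l^2*(6 + 18*I) + l*(2 + 24*I) + 2 + 6*I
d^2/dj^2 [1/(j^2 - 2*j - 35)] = 2*(j^2 - 2*j - 4*(j - 1)^2 - 35)/(-j^2 + 2*j + 35)^3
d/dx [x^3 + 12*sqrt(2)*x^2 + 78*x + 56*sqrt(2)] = 3*x^2 + 24*sqrt(2)*x + 78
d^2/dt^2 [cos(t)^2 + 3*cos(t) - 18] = -3*cos(t) - 2*cos(2*t)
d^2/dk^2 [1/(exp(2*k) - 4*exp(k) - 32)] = 4*((1 - exp(k))*(-exp(2*k) + 4*exp(k) + 32) - 2*(exp(k) - 2)^2*exp(k))*exp(k)/(-exp(2*k) + 4*exp(k) + 32)^3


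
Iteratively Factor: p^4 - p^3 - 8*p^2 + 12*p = (p - 2)*(p^3 + p^2 - 6*p) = (p - 2)^2*(p^2 + 3*p) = p*(p - 2)^2*(p + 3)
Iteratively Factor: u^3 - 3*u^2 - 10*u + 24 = (u + 3)*(u^2 - 6*u + 8) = (u - 2)*(u + 3)*(u - 4)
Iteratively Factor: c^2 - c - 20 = (c + 4)*(c - 5)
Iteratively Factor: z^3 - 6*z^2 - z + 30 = (z - 3)*(z^2 - 3*z - 10) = (z - 5)*(z - 3)*(z + 2)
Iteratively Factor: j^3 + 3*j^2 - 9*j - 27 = (j - 3)*(j^2 + 6*j + 9) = (j - 3)*(j + 3)*(j + 3)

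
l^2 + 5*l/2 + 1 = (l + 1/2)*(l + 2)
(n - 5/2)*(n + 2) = n^2 - n/2 - 5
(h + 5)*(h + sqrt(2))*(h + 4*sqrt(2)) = h^3 + 5*h^2 + 5*sqrt(2)*h^2 + 8*h + 25*sqrt(2)*h + 40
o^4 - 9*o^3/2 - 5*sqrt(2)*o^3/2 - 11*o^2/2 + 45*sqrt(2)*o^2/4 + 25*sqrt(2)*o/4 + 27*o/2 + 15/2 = (o - 5)*(o + 1/2)*(o - 3*sqrt(2))*(o + sqrt(2)/2)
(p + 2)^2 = p^2 + 4*p + 4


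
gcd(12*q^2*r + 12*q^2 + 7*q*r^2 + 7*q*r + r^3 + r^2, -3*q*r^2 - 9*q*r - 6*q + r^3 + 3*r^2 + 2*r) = r + 1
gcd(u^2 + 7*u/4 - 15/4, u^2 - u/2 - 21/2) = u + 3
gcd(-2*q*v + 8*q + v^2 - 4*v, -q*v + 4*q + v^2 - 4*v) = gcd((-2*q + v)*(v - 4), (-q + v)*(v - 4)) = v - 4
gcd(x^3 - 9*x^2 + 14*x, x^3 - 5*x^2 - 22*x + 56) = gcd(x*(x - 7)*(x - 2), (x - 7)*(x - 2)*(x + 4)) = x^2 - 9*x + 14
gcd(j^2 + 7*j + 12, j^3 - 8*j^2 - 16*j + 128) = j + 4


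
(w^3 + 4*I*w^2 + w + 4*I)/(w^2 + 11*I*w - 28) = (w^2 + 1)/(w + 7*I)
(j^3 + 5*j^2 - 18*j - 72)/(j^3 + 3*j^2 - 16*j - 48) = (j + 6)/(j + 4)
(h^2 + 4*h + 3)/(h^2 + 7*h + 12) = (h + 1)/(h + 4)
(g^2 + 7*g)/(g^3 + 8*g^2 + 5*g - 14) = g/(g^2 + g - 2)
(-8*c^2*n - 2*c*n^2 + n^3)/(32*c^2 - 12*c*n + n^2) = n*(-2*c - n)/(8*c - n)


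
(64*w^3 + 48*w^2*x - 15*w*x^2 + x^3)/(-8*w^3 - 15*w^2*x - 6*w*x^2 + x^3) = (-8*w + x)/(w + x)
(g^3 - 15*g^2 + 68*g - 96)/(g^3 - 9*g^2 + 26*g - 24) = (g - 8)/(g - 2)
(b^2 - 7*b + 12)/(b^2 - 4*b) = (b - 3)/b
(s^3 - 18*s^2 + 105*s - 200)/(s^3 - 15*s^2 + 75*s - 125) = (s - 8)/(s - 5)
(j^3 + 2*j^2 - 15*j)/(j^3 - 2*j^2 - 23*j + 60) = j/(j - 4)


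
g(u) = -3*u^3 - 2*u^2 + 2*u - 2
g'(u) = -9*u^2 - 4*u + 2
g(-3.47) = 92.32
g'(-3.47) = -92.49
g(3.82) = -190.77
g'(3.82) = -144.61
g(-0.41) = -2.95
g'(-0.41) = 2.13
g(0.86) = -3.67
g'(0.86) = -8.10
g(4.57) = -320.96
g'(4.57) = -204.24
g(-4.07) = 158.99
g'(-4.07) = -130.80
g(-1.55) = 1.27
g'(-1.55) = -13.42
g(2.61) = -63.74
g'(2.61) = -69.75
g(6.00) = -710.00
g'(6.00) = -346.00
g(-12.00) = 4870.00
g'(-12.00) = -1246.00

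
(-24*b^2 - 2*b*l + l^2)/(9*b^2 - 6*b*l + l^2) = (-24*b^2 - 2*b*l + l^2)/(9*b^2 - 6*b*l + l^2)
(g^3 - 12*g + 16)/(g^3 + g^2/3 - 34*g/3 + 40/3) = 3*(g - 2)/(3*g - 5)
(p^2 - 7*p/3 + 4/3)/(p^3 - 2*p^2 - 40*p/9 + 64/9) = 3*(p - 1)/(3*p^2 - 2*p - 16)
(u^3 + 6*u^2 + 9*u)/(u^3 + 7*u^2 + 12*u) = (u + 3)/(u + 4)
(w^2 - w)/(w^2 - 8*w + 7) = w/(w - 7)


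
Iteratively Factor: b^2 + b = (b + 1)*(b)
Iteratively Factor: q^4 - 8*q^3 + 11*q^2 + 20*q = (q - 4)*(q^3 - 4*q^2 - 5*q) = (q - 4)*(q + 1)*(q^2 - 5*q) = (q - 5)*(q - 4)*(q + 1)*(q)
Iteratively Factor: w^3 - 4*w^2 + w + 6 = (w + 1)*(w^2 - 5*w + 6) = (w - 3)*(w + 1)*(w - 2)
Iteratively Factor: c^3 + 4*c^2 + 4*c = (c + 2)*(c^2 + 2*c) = c*(c + 2)*(c + 2)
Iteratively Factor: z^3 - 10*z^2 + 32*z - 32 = (z - 4)*(z^2 - 6*z + 8) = (z - 4)*(z - 2)*(z - 4)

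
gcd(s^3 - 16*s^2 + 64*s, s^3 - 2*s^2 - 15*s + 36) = 1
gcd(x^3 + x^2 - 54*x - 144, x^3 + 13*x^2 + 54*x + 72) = x^2 + 9*x + 18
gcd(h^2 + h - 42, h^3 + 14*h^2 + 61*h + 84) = h + 7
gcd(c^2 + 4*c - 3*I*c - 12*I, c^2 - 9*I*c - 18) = c - 3*I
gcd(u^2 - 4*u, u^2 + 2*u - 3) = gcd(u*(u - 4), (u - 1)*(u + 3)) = 1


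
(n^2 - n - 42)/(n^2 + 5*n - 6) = (n - 7)/(n - 1)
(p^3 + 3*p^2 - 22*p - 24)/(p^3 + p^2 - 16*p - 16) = (p + 6)/(p + 4)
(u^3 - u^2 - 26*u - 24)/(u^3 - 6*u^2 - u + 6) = (u + 4)/(u - 1)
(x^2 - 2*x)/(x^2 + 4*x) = (x - 2)/(x + 4)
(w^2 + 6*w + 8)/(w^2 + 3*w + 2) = (w + 4)/(w + 1)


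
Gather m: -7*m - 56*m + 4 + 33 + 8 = 45 - 63*m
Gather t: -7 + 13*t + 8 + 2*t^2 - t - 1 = 2*t^2 + 12*t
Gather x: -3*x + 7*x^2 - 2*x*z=7*x^2 + x*(-2*z - 3)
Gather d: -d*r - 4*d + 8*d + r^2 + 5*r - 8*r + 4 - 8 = d*(4 - r) + r^2 - 3*r - 4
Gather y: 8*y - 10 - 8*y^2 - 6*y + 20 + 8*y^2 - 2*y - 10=0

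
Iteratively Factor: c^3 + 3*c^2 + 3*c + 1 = (c + 1)*(c^2 + 2*c + 1) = (c + 1)^2*(c + 1)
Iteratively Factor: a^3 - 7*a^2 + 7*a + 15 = (a - 5)*(a^2 - 2*a - 3) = (a - 5)*(a - 3)*(a + 1)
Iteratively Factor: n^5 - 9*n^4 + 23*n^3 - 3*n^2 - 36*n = (n)*(n^4 - 9*n^3 + 23*n^2 - 3*n - 36) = n*(n - 3)*(n^3 - 6*n^2 + 5*n + 12) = n*(n - 4)*(n - 3)*(n^2 - 2*n - 3) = n*(n - 4)*(n - 3)^2*(n + 1)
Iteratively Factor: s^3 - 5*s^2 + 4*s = (s - 4)*(s^2 - s) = (s - 4)*(s - 1)*(s)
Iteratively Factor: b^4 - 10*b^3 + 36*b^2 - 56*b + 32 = (b - 4)*(b^3 - 6*b^2 + 12*b - 8) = (b - 4)*(b - 2)*(b^2 - 4*b + 4) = (b - 4)*(b - 2)^2*(b - 2)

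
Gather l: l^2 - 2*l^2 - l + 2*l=-l^2 + l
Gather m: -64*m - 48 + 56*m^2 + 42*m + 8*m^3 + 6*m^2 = 8*m^3 + 62*m^2 - 22*m - 48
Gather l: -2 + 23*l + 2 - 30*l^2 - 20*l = -30*l^2 + 3*l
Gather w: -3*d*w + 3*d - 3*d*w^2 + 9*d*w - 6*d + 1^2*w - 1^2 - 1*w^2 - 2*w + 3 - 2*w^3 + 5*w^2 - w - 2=-3*d - 2*w^3 + w^2*(4 - 3*d) + w*(6*d - 2)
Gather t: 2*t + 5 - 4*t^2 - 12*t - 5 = -4*t^2 - 10*t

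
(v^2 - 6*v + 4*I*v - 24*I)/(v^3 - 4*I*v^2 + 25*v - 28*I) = (v - 6)/(v^2 - 8*I*v - 7)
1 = 1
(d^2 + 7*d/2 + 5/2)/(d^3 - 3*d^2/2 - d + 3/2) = (2*d + 5)/(2*d^2 - 5*d + 3)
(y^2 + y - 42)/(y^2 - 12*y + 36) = (y + 7)/(y - 6)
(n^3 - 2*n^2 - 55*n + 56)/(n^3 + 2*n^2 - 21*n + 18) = (n^2 - n - 56)/(n^2 + 3*n - 18)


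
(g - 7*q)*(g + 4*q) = g^2 - 3*g*q - 28*q^2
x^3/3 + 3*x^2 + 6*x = x*(x/3 + 1)*(x + 6)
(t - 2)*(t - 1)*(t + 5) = t^3 + 2*t^2 - 13*t + 10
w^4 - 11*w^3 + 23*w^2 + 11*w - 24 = (w - 8)*(w - 3)*(w - 1)*(w + 1)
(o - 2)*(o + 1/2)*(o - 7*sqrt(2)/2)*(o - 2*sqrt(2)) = o^4 - 11*sqrt(2)*o^3/2 - 3*o^3/2 + 33*sqrt(2)*o^2/4 + 13*o^2 - 21*o + 11*sqrt(2)*o/2 - 14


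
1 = 1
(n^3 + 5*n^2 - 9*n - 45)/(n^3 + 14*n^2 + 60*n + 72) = (n^3 + 5*n^2 - 9*n - 45)/(n^3 + 14*n^2 + 60*n + 72)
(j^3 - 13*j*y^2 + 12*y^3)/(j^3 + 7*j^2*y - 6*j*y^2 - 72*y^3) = (j - y)/(j + 6*y)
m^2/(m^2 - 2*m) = m/(m - 2)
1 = 1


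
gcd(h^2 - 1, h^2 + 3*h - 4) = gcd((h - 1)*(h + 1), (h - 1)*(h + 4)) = h - 1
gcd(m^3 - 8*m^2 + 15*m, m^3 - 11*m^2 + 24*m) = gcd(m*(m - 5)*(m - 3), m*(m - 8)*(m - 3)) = m^2 - 3*m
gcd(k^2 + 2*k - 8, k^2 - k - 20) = k + 4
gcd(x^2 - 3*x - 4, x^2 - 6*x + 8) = x - 4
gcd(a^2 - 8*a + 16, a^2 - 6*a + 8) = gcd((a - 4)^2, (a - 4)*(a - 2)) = a - 4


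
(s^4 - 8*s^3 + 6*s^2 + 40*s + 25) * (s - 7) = s^5 - 15*s^4 + 62*s^3 - 2*s^2 - 255*s - 175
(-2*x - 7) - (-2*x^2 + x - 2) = 2*x^2 - 3*x - 5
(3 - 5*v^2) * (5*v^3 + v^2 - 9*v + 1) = -25*v^5 - 5*v^4 + 60*v^3 - 2*v^2 - 27*v + 3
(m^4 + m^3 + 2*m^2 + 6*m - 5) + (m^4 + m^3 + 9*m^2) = 2*m^4 + 2*m^3 + 11*m^2 + 6*m - 5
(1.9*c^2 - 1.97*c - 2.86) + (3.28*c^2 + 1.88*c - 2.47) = 5.18*c^2 - 0.0900000000000001*c - 5.33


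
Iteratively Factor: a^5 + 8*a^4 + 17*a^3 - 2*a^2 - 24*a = (a + 2)*(a^4 + 6*a^3 + 5*a^2 - 12*a) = a*(a + 2)*(a^3 + 6*a^2 + 5*a - 12) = a*(a + 2)*(a + 4)*(a^2 + 2*a - 3) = a*(a + 2)*(a + 3)*(a + 4)*(a - 1)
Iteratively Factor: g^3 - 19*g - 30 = (g + 2)*(g^2 - 2*g - 15) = (g + 2)*(g + 3)*(g - 5)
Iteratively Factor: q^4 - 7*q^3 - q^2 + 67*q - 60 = (q - 1)*(q^3 - 6*q^2 - 7*q + 60) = (q - 5)*(q - 1)*(q^2 - q - 12) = (q - 5)*(q - 1)*(q + 3)*(q - 4)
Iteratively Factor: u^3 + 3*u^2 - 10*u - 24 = (u + 4)*(u^2 - u - 6) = (u - 3)*(u + 4)*(u + 2)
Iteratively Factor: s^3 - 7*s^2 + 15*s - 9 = (s - 3)*(s^2 - 4*s + 3) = (s - 3)^2*(s - 1)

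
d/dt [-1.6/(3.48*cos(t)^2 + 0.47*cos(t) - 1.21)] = -(11.136*cos(t) + 0.752)*sin(t)/(3.48*cos(t)^2 + 0.47*cos(t) - 1.21)^2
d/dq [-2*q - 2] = -2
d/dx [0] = 0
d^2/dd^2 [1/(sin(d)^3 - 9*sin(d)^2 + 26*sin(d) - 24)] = (-9*sin(d)^6 + 99*sin(d)^5 - 364*sin(d)^4 + 342*sin(d)^3 + 830*sin(d)^2 - 1884*sin(d) + 920)/(sin(d)^3 - 9*sin(d)^2 + 26*sin(d) - 24)^3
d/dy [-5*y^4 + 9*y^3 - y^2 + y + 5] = -20*y^3 + 27*y^2 - 2*y + 1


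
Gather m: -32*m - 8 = -32*m - 8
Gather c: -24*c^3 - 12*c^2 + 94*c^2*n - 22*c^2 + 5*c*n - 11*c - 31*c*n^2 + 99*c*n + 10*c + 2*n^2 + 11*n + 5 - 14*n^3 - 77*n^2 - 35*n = -24*c^3 + c^2*(94*n - 34) + c*(-31*n^2 + 104*n - 1) - 14*n^3 - 75*n^2 - 24*n + 5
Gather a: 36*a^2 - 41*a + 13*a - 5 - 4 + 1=36*a^2 - 28*a - 8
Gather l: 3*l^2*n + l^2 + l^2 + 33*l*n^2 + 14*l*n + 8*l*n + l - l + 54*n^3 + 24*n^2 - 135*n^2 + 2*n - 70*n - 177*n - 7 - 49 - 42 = l^2*(3*n + 2) + l*(33*n^2 + 22*n) + 54*n^3 - 111*n^2 - 245*n - 98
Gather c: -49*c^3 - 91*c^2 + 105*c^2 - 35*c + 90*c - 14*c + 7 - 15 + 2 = -49*c^3 + 14*c^2 + 41*c - 6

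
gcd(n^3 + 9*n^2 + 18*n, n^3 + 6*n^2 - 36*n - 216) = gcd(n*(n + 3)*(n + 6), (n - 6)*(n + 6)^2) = n + 6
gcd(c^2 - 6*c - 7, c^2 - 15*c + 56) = c - 7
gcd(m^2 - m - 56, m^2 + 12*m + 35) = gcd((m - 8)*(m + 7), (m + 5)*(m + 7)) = m + 7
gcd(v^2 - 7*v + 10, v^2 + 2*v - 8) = v - 2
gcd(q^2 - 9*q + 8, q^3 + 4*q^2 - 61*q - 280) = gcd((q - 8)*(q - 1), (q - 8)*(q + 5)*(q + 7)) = q - 8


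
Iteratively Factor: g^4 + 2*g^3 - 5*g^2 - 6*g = (g + 1)*(g^3 + g^2 - 6*g) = (g - 2)*(g + 1)*(g^2 + 3*g) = g*(g - 2)*(g + 1)*(g + 3)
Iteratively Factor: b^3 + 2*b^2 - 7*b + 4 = (b + 4)*(b^2 - 2*b + 1) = (b - 1)*(b + 4)*(b - 1)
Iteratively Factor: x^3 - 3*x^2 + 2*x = (x - 1)*(x^2 - 2*x) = x*(x - 1)*(x - 2)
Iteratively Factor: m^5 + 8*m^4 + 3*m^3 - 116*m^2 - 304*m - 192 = (m + 4)*(m^4 + 4*m^3 - 13*m^2 - 64*m - 48) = (m + 3)*(m + 4)*(m^3 + m^2 - 16*m - 16) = (m + 1)*(m + 3)*(m + 4)*(m^2 - 16) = (m - 4)*(m + 1)*(m + 3)*(m + 4)*(m + 4)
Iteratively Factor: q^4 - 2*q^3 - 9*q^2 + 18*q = (q)*(q^3 - 2*q^2 - 9*q + 18) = q*(q - 2)*(q^2 - 9) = q*(q - 2)*(q + 3)*(q - 3)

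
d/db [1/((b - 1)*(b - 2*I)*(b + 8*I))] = (-(b - 1)*(b - 2*I) - (b - 1)*(b + 8*I) - (b - 2*I)*(b + 8*I))/((b - 1)^2*(b - 2*I)^2*(b + 8*I)^2)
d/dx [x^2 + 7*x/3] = 2*x + 7/3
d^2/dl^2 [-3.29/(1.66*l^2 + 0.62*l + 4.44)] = (18.131848*l^2 + 6.772136*l - 3.29*(3.32*l + 0.62)*(6.64*l + 1.24) + 48.497232)/(1.66*l^2 + 0.62*l + 4.44)^3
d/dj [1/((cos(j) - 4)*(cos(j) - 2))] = 2*(cos(j) - 3)*sin(j)/((cos(j) - 4)^2*(cos(j) - 2)^2)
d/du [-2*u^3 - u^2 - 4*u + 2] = -6*u^2 - 2*u - 4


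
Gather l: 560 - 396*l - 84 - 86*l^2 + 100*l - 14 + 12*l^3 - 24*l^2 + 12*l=12*l^3 - 110*l^2 - 284*l + 462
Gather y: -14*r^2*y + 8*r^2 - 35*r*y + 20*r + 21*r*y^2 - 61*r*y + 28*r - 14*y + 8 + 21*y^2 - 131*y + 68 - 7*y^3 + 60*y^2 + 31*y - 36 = 8*r^2 + 48*r - 7*y^3 + y^2*(21*r + 81) + y*(-14*r^2 - 96*r - 114) + 40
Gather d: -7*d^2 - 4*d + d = -7*d^2 - 3*d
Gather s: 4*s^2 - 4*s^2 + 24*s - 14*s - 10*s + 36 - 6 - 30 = 0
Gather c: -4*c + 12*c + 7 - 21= 8*c - 14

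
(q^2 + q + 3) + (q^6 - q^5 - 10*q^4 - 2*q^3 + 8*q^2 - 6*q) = q^6 - q^5 - 10*q^4 - 2*q^3 + 9*q^2 - 5*q + 3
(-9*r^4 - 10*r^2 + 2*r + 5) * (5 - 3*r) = 27*r^5 - 45*r^4 + 30*r^3 - 56*r^2 - 5*r + 25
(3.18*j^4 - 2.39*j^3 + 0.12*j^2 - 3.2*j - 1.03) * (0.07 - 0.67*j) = -2.1306*j^5 + 1.8239*j^4 - 0.2477*j^3 + 2.1524*j^2 + 0.4661*j - 0.0721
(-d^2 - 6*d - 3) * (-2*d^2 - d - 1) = 2*d^4 + 13*d^3 + 13*d^2 + 9*d + 3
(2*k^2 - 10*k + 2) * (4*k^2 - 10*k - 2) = 8*k^4 - 60*k^3 + 104*k^2 - 4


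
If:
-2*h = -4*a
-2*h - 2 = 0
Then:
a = -1/2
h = -1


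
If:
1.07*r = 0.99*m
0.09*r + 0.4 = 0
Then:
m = -4.80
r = -4.44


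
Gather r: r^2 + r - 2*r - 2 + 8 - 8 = r^2 - r - 2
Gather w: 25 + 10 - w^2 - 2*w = -w^2 - 2*w + 35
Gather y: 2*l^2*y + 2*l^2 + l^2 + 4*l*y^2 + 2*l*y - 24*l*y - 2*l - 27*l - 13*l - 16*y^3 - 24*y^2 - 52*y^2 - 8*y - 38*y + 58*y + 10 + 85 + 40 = 3*l^2 - 42*l - 16*y^3 + y^2*(4*l - 76) + y*(2*l^2 - 22*l + 12) + 135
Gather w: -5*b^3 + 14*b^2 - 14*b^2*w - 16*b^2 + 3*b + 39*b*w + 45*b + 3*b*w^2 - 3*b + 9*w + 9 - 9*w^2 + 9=-5*b^3 - 2*b^2 + 45*b + w^2*(3*b - 9) + w*(-14*b^2 + 39*b + 9) + 18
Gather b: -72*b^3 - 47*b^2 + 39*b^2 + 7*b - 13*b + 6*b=-72*b^3 - 8*b^2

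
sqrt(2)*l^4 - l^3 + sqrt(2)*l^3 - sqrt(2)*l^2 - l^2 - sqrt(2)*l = l*(l + 1)*(l - sqrt(2))*(sqrt(2)*l + 1)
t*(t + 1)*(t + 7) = t^3 + 8*t^2 + 7*t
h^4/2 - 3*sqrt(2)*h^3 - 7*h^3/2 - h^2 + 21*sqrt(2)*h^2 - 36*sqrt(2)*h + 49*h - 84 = (h/2 + sqrt(2)/2)*(h - 4)*(h - 3)*(h - 7*sqrt(2))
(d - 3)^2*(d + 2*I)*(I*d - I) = I*d^4 - 2*d^3 - 7*I*d^3 + 14*d^2 + 15*I*d^2 - 30*d - 9*I*d + 18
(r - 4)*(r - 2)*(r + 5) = r^3 - r^2 - 22*r + 40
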